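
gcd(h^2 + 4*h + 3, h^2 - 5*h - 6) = h + 1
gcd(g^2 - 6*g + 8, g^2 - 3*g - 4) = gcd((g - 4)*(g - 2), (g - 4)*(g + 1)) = g - 4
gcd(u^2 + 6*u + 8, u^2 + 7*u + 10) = u + 2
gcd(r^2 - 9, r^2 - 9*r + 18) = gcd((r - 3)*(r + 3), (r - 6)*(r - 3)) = r - 3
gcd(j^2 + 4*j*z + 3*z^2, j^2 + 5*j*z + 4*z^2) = j + z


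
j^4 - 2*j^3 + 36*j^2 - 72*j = j*(j - 2)*(j - 6*I)*(j + 6*I)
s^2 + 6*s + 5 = (s + 1)*(s + 5)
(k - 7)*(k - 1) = k^2 - 8*k + 7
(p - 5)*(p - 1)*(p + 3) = p^3 - 3*p^2 - 13*p + 15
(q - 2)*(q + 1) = q^2 - q - 2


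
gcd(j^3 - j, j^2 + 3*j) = j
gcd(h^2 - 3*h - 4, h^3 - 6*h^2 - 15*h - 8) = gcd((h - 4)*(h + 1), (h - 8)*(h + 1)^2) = h + 1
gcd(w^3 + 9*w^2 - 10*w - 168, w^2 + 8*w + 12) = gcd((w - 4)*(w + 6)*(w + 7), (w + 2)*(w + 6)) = w + 6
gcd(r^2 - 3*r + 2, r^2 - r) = r - 1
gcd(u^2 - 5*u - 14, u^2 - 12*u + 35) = u - 7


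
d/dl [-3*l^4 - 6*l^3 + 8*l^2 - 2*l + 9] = -12*l^3 - 18*l^2 + 16*l - 2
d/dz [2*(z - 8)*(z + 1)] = 4*z - 14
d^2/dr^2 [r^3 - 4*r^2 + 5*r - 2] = 6*r - 8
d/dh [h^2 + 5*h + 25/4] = 2*h + 5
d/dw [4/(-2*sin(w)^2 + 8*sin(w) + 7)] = 16*(sin(w) - 2)*cos(w)/(8*sin(w) + cos(2*w) + 6)^2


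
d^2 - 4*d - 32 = (d - 8)*(d + 4)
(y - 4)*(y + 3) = y^2 - y - 12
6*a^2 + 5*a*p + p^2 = (2*a + p)*(3*a + p)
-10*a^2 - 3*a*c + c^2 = (-5*a + c)*(2*a + c)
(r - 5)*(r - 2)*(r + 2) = r^3 - 5*r^2 - 4*r + 20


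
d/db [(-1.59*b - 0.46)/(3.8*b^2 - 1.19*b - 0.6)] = (6.042*b^2 + 3.496*b + 0.4066)/(14.44*b^4 - 9.044*b^3 - 3.1439*b^2 + 1.428*b + 0.36)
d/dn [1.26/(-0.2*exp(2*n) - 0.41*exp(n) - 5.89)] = (0.504*exp(n) + 0.5166)*exp(n)/(0.2*exp(2*n) + 0.41*exp(n) + 5.89)^2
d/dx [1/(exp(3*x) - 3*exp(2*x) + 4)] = 3*(2 - exp(x))*exp(2*x)/(exp(3*x) - 3*exp(2*x) + 4)^2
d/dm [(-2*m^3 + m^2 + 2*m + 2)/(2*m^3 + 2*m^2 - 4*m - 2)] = (-3*m^4 + 4*m^3 - 4*m^2 - 6*m + 2)/(2*(m^6 + 2*m^5 - 3*m^4 - 6*m^3 + 2*m^2 + 4*m + 1))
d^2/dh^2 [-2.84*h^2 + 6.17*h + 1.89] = -5.68000000000000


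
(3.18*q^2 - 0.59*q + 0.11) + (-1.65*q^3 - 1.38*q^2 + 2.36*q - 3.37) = -1.65*q^3 + 1.8*q^2 + 1.77*q - 3.26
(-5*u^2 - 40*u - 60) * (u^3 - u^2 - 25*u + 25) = -5*u^5 - 35*u^4 + 105*u^3 + 935*u^2 + 500*u - 1500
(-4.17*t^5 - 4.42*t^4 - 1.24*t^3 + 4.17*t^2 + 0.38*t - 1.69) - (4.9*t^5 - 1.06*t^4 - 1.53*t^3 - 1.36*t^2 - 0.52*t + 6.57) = -9.07*t^5 - 3.36*t^4 + 0.29*t^3 + 5.53*t^2 + 0.9*t - 8.26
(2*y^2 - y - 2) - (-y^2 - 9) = 3*y^2 - y + 7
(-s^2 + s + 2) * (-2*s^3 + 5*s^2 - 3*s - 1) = 2*s^5 - 7*s^4 + 4*s^3 + 8*s^2 - 7*s - 2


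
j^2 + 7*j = j*(j + 7)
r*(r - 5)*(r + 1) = r^3 - 4*r^2 - 5*r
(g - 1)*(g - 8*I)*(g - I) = g^3 - g^2 - 9*I*g^2 - 8*g + 9*I*g + 8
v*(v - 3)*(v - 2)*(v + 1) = v^4 - 4*v^3 + v^2 + 6*v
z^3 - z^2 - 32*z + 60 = (z - 5)*(z - 2)*(z + 6)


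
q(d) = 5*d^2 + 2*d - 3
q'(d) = 10*d + 2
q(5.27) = 146.40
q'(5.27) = 54.70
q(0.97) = 3.64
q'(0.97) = 11.70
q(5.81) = 177.40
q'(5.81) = 60.10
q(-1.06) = 0.50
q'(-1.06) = -8.60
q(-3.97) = 67.86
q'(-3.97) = -37.70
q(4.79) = 121.30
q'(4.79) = 49.90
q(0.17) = -2.52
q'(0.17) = 3.70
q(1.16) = 6.05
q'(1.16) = 13.60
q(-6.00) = 165.00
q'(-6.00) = -58.00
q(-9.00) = 384.00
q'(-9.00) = -88.00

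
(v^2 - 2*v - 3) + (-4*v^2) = -3*v^2 - 2*v - 3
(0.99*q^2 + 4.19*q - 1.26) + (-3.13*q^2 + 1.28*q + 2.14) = -2.14*q^2 + 5.47*q + 0.88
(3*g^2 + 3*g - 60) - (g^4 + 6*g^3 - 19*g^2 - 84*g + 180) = -g^4 - 6*g^3 + 22*g^2 + 87*g - 240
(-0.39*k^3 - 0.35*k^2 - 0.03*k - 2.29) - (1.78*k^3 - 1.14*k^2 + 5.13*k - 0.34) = -2.17*k^3 + 0.79*k^2 - 5.16*k - 1.95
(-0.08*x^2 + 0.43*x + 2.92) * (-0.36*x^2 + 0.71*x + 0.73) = 0.0288*x^4 - 0.2116*x^3 - 0.8043*x^2 + 2.3871*x + 2.1316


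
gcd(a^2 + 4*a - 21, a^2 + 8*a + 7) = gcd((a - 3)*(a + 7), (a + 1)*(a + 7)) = a + 7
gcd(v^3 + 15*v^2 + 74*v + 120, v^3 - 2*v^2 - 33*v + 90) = v + 6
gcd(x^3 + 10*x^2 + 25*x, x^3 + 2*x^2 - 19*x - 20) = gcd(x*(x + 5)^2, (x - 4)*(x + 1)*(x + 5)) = x + 5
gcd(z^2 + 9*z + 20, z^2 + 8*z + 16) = z + 4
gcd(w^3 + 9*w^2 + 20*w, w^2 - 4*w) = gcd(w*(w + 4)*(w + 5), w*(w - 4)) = w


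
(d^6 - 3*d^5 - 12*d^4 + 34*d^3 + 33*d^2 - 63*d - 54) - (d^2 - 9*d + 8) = d^6 - 3*d^5 - 12*d^4 + 34*d^3 + 32*d^2 - 54*d - 62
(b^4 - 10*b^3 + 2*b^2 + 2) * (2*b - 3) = 2*b^5 - 23*b^4 + 34*b^3 - 6*b^2 + 4*b - 6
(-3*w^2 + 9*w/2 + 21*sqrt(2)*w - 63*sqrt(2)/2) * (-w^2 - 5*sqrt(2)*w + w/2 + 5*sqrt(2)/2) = 3*w^4 - 6*sqrt(2)*w^3 - 6*w^3 - 831*w^2/4 + 12*sqrt(2)*w^2 - 9*sqrt(2)*w/2 + 420*w - 315/2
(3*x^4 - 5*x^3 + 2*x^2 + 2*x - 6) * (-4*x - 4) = -12*x^5 + 8*x^4 + 12*x^3 - 16*x^2 + 16*x + 24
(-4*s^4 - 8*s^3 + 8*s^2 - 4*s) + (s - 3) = -4*s^4 - 8*s^3 + 8*s^2 - 3*s - 3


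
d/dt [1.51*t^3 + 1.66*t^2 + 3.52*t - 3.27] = 4.53*t^2 + 3.32*t + 3.52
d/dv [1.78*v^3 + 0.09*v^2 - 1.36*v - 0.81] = 5.34*v^2 + 0.18*v - 1.36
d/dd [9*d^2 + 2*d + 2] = 18*d + 2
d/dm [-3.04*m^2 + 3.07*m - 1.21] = 3.07 - 6.08*m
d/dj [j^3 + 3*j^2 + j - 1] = 3*j^2 + 6*j + 1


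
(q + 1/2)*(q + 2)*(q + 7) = q^3 + 19*q^2/2 + 37*q/2 + 7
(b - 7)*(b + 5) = b^2 - 2*b - 35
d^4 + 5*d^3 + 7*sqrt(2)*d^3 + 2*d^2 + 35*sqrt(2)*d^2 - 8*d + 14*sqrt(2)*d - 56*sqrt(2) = (d - 1)*(d + 2)*(d + 4)*(d + 7*sqrt(2))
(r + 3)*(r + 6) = r^2 + 9*r + 18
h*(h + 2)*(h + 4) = h^3 + 6*h^2 + 8*h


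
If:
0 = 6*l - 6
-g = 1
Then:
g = -1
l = 1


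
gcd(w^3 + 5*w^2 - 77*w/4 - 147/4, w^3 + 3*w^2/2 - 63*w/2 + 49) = w^2 + 7*w/2 - 49/2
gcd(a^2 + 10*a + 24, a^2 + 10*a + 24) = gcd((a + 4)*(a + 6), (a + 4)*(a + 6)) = a^2 + 10*a + 24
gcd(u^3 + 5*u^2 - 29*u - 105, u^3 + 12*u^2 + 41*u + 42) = u^2 + 10*u + 21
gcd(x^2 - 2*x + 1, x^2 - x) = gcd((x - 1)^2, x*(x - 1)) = x - 1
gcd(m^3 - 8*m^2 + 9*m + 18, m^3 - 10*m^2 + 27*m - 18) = m^2 - 9*m + 18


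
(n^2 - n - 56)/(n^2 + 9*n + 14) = (n - 8)/(n + 2)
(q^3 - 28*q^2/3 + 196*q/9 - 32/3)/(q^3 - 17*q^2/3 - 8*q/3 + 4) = (q - 8/3)/(q + 1)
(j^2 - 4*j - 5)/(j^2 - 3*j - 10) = (j + 1)/(j + 2)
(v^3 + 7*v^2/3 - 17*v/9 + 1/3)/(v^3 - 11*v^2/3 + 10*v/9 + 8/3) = (9*v^3 + 21*v^2 - 17*v + 3)/(9*v^3 - 33*v^2 + 10*v + 24)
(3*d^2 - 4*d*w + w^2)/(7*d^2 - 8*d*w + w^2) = (-3*d + w)/(-7*d + w)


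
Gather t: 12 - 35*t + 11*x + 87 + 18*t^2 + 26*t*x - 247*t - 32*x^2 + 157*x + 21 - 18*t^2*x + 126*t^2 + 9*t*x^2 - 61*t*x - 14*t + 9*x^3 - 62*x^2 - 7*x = t^2*(144 - 18*x) + t*(9*x^2 - 35*x - 296) + 9*x^3 - 94*x^2 + 161*x + 120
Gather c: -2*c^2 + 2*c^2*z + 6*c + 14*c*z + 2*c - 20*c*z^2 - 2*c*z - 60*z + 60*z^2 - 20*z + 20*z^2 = c^2*(2*z - 2) + c*(-20*z^2 + 12*z + 8) + 80*z^2 - 80*z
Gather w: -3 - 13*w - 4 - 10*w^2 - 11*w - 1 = -10*w^2 - 24*w - 8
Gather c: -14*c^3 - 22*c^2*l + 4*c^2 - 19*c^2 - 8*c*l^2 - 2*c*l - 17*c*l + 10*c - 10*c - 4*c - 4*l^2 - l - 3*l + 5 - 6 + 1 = -14*c^3 + c^2*(-22*l - 15) + c*(-8*l^2 - 19*l - 4) - 4*l^2 - 4*l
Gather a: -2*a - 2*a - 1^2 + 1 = -4*a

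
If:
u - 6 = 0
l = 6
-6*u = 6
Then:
No Solution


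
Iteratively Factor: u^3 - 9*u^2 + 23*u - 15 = (u - 1)*(u^2 - 8*u + 15) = (u - 3)*(u - 1)*(u - 5)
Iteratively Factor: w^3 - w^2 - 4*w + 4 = (w - 1)*(w^2 - 4) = (w - 2)*(w - 1)*(w + 2)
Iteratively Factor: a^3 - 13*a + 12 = (a - 1)*(a^2 + a - 12) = (a - 1)*(a + 4)*(a - 3)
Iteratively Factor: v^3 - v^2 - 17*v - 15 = (v + 1)*(v^2 - 2*v - 15) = (v + 1)*(v + 3)*(v - 5)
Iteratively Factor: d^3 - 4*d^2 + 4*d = (d - 2)*(d^2 - 2*d) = (d - 2)^2*(d)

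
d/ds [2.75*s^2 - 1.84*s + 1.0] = 5.5*s - 1.84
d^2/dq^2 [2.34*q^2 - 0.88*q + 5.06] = 4.68000000000000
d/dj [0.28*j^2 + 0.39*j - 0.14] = 0.56*j + 0.39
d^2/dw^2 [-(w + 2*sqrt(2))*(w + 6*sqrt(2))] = -2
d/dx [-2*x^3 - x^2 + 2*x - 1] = -6*x^2 - 2*x + 2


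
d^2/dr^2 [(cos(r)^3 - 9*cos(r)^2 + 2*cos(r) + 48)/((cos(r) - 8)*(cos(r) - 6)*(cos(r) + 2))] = 3*(sin(r)^2 - 6*cos(r) + 1)/(cos(r) - 6)^3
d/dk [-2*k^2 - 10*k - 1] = -4*k - 10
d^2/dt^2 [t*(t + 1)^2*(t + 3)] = 12*t^2 + 30*t + 14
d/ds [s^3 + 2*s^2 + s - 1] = 3*s^2 + 4*s + 1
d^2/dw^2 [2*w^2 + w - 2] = 4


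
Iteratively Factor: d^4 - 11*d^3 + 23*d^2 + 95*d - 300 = (d + 3)*(d^3 - 14*d^2 + 65*d - 100) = (d - 5)*(d + 3)*(d^2 - 9*d + 20) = (d - 5)^2*(d + 3)*(d - 4)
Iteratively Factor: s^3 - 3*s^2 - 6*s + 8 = (s + 2)*(s^2 - 5*s + 4) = (s - 1)*(s + 2)*(s - 4)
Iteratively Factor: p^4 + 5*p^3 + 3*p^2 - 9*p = (p + 3)*(p^3 + 2*p^2 - 3*p) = (p + 3)^2*(p^2 - p) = p*(p + 3)^2*(p - 1)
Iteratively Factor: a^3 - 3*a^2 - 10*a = (a - 5)*(a^2 + 2*a) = a*(a - 5)*(a + 2)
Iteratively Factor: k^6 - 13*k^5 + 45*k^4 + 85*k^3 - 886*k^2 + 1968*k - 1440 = (k - 3)*(k^5 - 10*k^4 + 15*k^3 + 130*k^2 - 496*k + 480) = (k - 3)*(k - 2)*(k^4 - 8*k^3 - k^2 + 128*k - 240) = (k - 3)*(k - 2)*(k + 4)*(k^3 - 12*k^2 + 47*k - 60) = (k - 4)*(k - 3)*(k - 2)*(k + 4)*(k^2 - 8*k + 15) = (k - 5)*(k - 4)*(k - 3)*(k - 2)*(k + 4)*(k - 3)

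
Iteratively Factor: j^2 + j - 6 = (j - 2)*(j + 3)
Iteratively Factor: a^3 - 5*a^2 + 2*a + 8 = (a - 4)*(a^2 - a - 2) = (a - 4)*(a - 2)*(a + 1)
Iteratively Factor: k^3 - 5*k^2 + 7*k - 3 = (k - 1)*(k^2 - 4*k + 3) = (k - 3)*(k - 1)*(k - 1)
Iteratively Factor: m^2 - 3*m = (m)*(m - 3)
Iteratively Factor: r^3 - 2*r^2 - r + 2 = (r - 1)*(r^2 - r - 2) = (r - 1)*(r + 1)*(r - 2)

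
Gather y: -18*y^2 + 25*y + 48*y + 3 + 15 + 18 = -18*y^2 + 73*y + 36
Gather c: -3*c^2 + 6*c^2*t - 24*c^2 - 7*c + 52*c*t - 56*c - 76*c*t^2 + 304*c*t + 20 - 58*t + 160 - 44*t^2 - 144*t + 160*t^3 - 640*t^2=c^2*(6*t - 27) + c*(-76*t^2 + 356*t - 63) + 160*t^3 - 684*t^2 - 202*t + 180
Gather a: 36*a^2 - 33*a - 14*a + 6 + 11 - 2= 36*a^2 - 47*a + 15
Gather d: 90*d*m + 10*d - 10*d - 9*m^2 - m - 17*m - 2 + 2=90*d*m - 9*m^2 - 18*m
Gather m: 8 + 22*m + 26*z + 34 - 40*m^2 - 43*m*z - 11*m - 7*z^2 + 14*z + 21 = -40*m^2 + m*(11 - 43*z) - 7*z^2 + 40*z + 63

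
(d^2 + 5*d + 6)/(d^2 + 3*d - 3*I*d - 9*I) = (d + 2)/(d - 3*I)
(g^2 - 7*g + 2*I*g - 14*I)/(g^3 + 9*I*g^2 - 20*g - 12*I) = (g - 7)/(g^2 + 7*I*g - 6)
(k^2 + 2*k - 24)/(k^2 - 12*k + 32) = (k + 6)/(k - 8)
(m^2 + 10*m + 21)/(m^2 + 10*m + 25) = (m^2 + 10*m + 21)/(m^2 + 10*m + 25)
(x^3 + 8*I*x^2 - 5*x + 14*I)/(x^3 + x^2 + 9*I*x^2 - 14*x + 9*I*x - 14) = (x - I)/(x + 1)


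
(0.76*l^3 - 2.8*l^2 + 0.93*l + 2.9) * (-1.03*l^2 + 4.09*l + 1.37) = -0.7828*l^5 + 5.9924*l^4 - 11.3687*l^3 - 3.0193*l^2 + 13.1351*l + 3.973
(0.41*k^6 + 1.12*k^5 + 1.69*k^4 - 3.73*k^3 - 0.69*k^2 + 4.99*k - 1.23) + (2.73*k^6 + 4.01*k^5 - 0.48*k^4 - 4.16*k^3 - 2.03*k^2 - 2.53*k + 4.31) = 3.14*k^6 + 5.13*k^5 + 1.21*k^4 - 7.89*k^3 - 2.72*k^2 + 2.46*k + 3.08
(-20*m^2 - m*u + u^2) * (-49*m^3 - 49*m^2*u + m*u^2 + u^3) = 980*m^5 + 1029*m^4*u - 20*m^3*u^2 - 70*m^2*u^3 + u^5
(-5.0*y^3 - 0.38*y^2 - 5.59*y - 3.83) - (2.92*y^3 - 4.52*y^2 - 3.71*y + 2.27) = -7.92*y^3 + 4.14*y^2 - 1.88*y - 6.1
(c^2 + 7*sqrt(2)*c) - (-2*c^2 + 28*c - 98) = 3*c^2 - 28*c + 7*sqrt(2)*c + 98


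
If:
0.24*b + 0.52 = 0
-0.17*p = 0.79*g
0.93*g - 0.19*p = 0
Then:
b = -2.17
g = 0.00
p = 0.00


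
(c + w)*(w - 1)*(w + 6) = c*w^2 + 5*c*w - 6*c + w^3 + 5*w^2 - 6*w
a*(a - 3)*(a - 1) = a^3 - 4*a^2 + 3*a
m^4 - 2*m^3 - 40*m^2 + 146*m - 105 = (m - 5)*(m - 3)*(m - 1)*(m + 7)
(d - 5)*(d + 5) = d^2 - 25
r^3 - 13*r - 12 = (r - 4)*(r + 1)*(r + 3)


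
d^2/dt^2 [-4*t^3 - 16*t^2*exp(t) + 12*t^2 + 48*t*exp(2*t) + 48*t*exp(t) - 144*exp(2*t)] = -16*t^2*exp(t) + 192*t*exp(2*t) - 16*t*exp(t) - 24*t - 384*exp(2*t) + 64*exp(t) + 24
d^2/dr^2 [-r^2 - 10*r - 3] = -2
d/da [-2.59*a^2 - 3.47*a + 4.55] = -5.18*a - 3.47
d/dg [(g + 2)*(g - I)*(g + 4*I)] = 3*g^2 + g*(4 + 6*I) + 4 + 6*I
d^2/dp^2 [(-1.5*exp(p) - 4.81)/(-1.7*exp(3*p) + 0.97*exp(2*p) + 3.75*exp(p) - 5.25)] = (17.34*exp(6*p) + 117.6876*exp(5*p) - 47.58724*exp(4*p) - 222.718334*exp(3*p) - 288.041625*exp(2*p) + 195.151575*exp(p) + 136.040625)*exp(p)/(4.913*exp(9*p) - 8.4099*exp(8*p) - 27.71391*exp(7*p) + 81.707327*exp(6*p) + 9.19012500000001*exp(5*p) - 226.9152*exp(4*p) + 202.415625*exp(3*p) + 141.2775*exp(2*p) - 310.078125*exp(p) + 144.703125)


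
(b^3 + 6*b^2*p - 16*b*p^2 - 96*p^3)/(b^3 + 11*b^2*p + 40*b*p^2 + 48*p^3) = (b^2 + 2*b*p - 24*p^2)/(b^2 + 7*b*p + 12*p^2)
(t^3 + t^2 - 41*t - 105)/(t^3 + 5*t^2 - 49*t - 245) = (t + 3)/(t + 7)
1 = 1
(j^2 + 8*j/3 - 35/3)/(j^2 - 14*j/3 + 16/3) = (3*j^2 + 8*j - 35)/(3*j^2 - 14*j + 16)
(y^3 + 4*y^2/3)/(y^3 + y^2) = (y + 4/3)/(y + 1)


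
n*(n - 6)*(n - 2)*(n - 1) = n^4 - 9*n^3 + 20*n^2 - 12*n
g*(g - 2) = g^2 - 2*g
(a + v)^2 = a^2 + 2*a*v + v^2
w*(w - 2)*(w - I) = w^3 - 2*w^2 - I*w^2 + 2*I*w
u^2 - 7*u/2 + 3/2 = (u - 3)*(u - 1/2)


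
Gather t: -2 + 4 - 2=0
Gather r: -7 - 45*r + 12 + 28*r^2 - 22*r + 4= 28*r^2 - 67*r + 9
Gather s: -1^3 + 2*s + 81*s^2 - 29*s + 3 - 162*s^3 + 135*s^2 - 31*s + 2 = -162*s^3 + 216*s^2 - 58*s + 4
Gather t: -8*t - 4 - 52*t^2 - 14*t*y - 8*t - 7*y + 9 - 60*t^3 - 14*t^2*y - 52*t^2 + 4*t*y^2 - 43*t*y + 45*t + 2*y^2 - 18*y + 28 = -60*t^3 + t^2*(-14*y - 104) + t*(4*y^2 - 57*y + 29) + 2*y^2 - 25*y + 33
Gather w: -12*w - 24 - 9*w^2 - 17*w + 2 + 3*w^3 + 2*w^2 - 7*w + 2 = 3*w^3 - 7*w^2 - 36*w - 20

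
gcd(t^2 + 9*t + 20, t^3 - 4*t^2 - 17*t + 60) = t + 4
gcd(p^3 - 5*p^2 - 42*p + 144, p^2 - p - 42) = p + 6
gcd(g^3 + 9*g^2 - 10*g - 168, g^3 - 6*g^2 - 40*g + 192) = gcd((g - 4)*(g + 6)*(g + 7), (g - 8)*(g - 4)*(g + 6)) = g^2 + 2*g - 24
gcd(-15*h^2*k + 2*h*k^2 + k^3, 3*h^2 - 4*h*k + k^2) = 3*h - k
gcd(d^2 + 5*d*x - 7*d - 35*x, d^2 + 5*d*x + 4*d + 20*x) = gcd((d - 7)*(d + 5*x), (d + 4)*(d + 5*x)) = d + 5*x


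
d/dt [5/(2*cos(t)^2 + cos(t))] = 5*(sin(t)/cos(t)^2 + 4*tan(t))/(2*cos(t) + 1)^2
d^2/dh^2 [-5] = 0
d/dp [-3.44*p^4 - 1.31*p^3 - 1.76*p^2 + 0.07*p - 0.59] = -13.76*p^3 - 3.93*p^2 - 3.52*p + 0.07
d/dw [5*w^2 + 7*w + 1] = 10*w + 7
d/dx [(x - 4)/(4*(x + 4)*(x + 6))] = (-x^2 + 8*x + 64)/(4*(x^4 + 20*x^3 + 148*x^2 + 480*x + 576))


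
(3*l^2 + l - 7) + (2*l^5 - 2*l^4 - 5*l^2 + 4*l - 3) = 2*l^5 - 2*l^4 - 2*l^2 + 5*l - 10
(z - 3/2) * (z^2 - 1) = z^3 - 3*z^2/2 - z + 3/2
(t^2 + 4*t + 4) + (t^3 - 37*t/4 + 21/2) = t^3 + t^2 - 21*t/4 + 29/2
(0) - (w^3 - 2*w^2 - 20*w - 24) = -w^3 + 2*w^2 + 20*w + 24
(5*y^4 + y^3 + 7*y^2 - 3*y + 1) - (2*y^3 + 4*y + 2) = 5*y^4 - y^3 + 7*y^2 - 7*y - 1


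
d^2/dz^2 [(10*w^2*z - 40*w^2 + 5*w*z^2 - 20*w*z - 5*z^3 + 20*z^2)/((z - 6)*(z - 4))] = 20*(w^2 + 3*w - 18)/(z^3 - 18*z^2 + 108*z - 216)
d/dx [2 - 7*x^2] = -14*x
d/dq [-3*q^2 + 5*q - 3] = 5 - 6*q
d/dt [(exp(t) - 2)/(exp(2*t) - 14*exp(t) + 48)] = (-2*(exp(t) - 7)*(exp(t) - 2) + exp(2*t) - 14*exp(t) + 48)*exp(t)/(exp(2*t) - 14*exp(t) + 48)^2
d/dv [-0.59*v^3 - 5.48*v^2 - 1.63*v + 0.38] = -1.77*v^2 - 10.96*v - 1.63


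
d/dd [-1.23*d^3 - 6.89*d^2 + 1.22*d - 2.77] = -3.69*d^2 - 13.78*d + 1.22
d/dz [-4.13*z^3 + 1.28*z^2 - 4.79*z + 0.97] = -12.39*z^2 + 2.56*z - 4.79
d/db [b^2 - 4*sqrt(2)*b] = 2*b - 4*sqrt(2)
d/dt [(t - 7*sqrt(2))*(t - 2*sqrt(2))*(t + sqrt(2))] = 3*t^2 - 16*sqrt(2)*t + 10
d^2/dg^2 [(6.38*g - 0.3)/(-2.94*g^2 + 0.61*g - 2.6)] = (-(5.88*g - 0.61)*(6.38*g - 0.3)*(11.76*g - 1.22) + (112.5432*g - 9.5476)*(2.94*g^2 - 0.61*g + 2.6))/(2.94*g^2 - 0.61*g + 2.6)^3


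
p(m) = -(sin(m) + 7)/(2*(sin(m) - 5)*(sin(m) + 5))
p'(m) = -cos(m)/(2*(sin(m) - 5)*(sin(m) + 5)) + (sin(m) + 7)*cos(m)/(2*(sin(m) - 5)*(sin(m) + 5)^2) + (sin(m) + 7)*cos(m)/(2*(sin(m) - 5)^2*(sin(m) + 5))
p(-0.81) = 0.13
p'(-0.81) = 0.01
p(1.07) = 0.16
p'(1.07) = 0.02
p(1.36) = 0.17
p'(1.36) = 0.01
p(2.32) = 0.16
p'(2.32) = -0.02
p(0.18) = 0.14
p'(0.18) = 0.02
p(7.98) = 0.17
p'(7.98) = -0.00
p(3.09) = 0.14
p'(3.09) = -0.02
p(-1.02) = 0.13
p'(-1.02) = 0.01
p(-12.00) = 0.15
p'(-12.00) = 0.02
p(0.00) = 0.14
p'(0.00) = 0.02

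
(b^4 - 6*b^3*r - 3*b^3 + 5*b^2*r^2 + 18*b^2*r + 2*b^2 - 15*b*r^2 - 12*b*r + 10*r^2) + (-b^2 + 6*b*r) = b^4 - 6*b^3*r - 3*b^3 + 5*b^2*r^2 + 18*b^2*r + b^2 - 15*b*r^2 - 6*b*r + 10*r^2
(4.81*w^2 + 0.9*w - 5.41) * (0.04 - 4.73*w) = -22.7513*w^3 - 4.0646*w^2 + 25.6253*w - 0.2164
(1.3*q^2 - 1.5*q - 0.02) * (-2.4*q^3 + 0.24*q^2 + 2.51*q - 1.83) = -3.12*q^5 + 3.912*q^4 + 2.951*q^3 - 6.1488*q^2 + 2.6948*q + 0.0366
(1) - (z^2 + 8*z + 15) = -z^2 - 8*z - 14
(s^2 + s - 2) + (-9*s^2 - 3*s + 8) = -8*s^2 - 2*s + 6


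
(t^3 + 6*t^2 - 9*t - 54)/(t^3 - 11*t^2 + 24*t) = (t^2 + 9*t + 18)/(t*(t - 8))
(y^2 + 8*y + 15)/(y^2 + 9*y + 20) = (y + 3)/(y + 4)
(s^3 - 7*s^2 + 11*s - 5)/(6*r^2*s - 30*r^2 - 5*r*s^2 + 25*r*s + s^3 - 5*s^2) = (s^2 - 2*s + 1)/(6*r^2 - 5*r*s + s^2)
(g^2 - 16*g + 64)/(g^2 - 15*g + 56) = (g - 8)/(g - 7)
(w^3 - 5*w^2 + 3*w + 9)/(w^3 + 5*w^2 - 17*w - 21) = (w - 3)/(w + 7)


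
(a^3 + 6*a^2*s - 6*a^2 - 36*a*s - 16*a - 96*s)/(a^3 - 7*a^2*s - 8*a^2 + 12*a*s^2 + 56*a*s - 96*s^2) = (a^2 + 6*a*s + 2*a + 12*s)/(a^2 - 7*a*s + 12*s^2)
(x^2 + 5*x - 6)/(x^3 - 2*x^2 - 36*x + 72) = (x - 1)/(x^2 - 8*x + 12)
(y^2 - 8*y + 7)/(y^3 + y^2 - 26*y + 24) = (y - 7)/(y^2 + 2*y - 24)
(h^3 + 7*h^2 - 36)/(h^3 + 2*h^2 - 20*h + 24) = (h + 3)/(h - 2)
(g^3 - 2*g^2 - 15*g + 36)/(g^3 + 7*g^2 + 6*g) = (g^3 - 2*g^2 - 15*g + 36)/(g*(g^2 + 7*g + 6))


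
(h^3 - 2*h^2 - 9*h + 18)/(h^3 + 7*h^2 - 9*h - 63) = (h - 2)/(h + 7)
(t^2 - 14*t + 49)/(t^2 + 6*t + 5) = (t^2 - 14*t + 49)/(t^2 + 6*t + 5)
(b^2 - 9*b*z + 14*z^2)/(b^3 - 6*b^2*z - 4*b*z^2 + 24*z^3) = (-b + 7*z)/(-b^2 + 4*b*z + 12*z^2)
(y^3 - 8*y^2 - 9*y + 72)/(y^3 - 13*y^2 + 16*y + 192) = (y - 3)/(y - 8)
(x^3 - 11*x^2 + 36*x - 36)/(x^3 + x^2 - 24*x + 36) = (x - 6)/(x + 6)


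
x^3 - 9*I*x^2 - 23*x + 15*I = (x - 5*I)*(x - 3*I)*(x - I)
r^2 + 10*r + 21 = (r + 3)*(r + 7)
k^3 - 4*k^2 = k^2*(k - 4)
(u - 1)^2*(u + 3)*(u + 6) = u^4 + 7*u^3 + u^2 - 27*u + 18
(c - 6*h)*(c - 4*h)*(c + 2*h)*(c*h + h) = c^4*h - 8*c^3*h^2 + c^3*h + 4*c^2*h^3 - 8*c^2*h^2 + 48*c*h^4 + 4*c*h^3 + 48*h^4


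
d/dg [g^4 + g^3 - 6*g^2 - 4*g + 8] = 4*g^3 + 3*g^2 - 12*g - 4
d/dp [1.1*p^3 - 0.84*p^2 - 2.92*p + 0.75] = 3.3*p^2 - 1.68*p - 2.92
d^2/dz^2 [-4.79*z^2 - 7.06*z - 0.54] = -9.58000000000000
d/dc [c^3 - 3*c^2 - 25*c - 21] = 3*c^2 - 6*c - 25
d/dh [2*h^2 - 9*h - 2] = 4*h - 9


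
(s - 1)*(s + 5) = s^2 + 4*s - 5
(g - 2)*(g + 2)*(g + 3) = g^3 + 3*g^2 - 4*g - 12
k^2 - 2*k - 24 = (k - 6)*(k + 4)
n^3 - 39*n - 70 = (n - 7)*(n + 2)*(n + 5)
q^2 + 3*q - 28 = (q - 4)*(q + 7)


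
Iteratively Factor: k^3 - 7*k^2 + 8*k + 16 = (k - 4)*(k^2 - 3*k - 4) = (k - 4)*(k + 1)*(k - 4)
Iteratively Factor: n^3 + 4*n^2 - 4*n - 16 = (n - 2)*(n^2 + 6*n + 8) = (n - 2)*(n + 2)*(n + 4)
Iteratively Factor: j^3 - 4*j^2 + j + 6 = (j - 2)*(j^2 - 2*j - 3) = (j - 2)*(j + 1)*(j - 3)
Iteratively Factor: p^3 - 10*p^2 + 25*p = (p - 5)*(p^2 - 5*p) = p*(p - 5)*(p - 5)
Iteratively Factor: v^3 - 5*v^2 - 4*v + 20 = (v + 2)*(v^2 - 7*v + 10) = (v - 5)*(v + 2)*(v - 2)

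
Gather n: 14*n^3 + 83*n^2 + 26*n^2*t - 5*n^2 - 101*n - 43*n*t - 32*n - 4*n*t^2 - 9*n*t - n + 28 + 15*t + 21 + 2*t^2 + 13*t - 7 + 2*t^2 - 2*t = 14*n^3 + n^2*(26*t + 78) + n*(-4*t^2 - 52*t - 134) + 4*t^2 + 26*t + 42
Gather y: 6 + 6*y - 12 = 6*y - 6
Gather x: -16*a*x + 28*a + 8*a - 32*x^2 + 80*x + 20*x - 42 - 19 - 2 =36*a - 32*x^2 + x*(100 - 16*a) - 63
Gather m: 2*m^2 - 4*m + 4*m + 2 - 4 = 2*m^2 - 2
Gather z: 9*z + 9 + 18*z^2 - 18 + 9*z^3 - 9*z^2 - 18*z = 9*z^3 + 9*z^2 - 9*z - 9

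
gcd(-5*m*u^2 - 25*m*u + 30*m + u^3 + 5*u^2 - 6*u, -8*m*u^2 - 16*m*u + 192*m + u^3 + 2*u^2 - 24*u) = u + 6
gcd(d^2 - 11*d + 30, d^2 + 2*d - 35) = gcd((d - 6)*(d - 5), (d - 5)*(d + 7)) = d - 5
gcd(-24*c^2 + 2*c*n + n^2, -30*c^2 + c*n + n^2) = 6*c + n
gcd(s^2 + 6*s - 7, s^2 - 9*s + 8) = s - 1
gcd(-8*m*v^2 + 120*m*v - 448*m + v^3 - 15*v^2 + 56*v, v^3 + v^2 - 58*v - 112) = v - 8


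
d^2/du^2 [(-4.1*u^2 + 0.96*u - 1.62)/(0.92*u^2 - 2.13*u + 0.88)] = (-3.5527136788005e-15*u^4 - 14.443632*u^3 + 11.689152*u^2 + 14.384016*u - 14.827684)/(0.778688*u^6 - 5.408496*u^5 + 14.75634*u^4 - 20.010285*u^3 + 14.11476*u^2 - 4.948416*u + 0.681472)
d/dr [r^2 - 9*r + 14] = 2*r - 9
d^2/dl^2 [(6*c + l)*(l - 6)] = 2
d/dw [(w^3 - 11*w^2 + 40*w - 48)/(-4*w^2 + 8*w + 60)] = (-w^4 + 4*w^3 + 63*w^2 - 426*w + 696)/(4*(w^4 - 4*w^3 - 26*w^2 + 60*w + 225))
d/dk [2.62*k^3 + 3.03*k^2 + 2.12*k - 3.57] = 7.86*k^2 + 6.06*k + 2.12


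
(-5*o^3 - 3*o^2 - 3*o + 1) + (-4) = -5*o^3 - 3*o^2 - 3*o - 3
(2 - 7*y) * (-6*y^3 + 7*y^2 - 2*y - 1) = 42*y^4 - 61*y^3 + 28*y^2 + 3*y - 2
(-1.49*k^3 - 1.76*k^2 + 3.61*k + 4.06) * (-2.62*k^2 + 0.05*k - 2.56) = 3.9038*k^5 + 4.5367*k^4 - 5.7318*k^3 - 5.9511*k^2 - 9.0386*k - 10.3936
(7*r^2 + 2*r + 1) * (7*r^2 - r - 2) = 49*r^4 + 7*r^3 - 9*r^2 - 5*r - 2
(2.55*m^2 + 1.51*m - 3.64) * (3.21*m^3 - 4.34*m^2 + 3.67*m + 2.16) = 8.1855*m^5 - 6.2199*m^4 - 8.8793*m^3 + 26.8473*m^2 - 10.0972*m - 7.8624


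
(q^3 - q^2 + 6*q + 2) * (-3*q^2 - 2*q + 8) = -3*q^5 + q^4 - 8*q^3 - 26*q^2 + 44*q + 16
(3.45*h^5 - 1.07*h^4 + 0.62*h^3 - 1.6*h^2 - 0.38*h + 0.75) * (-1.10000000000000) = -3.795*h^5 + 1.177*h^4 - 0.682*h^3 + 1.76*h^2 + 0.418*h - 0.825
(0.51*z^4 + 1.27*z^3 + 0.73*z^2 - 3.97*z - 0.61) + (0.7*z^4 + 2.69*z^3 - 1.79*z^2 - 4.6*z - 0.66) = 1.21*z^4 + 3.96*z^3 - 1.06*z^2 - 8.57*z - 1.27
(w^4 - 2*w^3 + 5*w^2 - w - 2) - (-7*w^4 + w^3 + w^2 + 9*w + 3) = 8*w^4 - 3*w^3 + 4*w^2 - 10*w - 5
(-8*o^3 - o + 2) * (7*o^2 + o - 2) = -56*o^5 - 8*o^4 + 9*o^3 + 13*o^2 + 4*o - 4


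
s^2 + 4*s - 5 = (s - 1)*(s + 5)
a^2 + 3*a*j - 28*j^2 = (a - 4*j)*(a + 7*j)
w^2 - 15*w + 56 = (w - 8)*(w - 7)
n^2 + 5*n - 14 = (n - 2)*(n + 7)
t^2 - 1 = (t - 1)*(t + 1)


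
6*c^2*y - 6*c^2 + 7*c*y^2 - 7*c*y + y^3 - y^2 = (c + y)*(6*c + y)*(y - 1)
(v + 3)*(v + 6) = v^2 + 9*v + 18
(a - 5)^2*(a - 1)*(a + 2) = a^4 - 9*a^3 + 13*a^2 + 45*a - 50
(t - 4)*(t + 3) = t^2 - t - 12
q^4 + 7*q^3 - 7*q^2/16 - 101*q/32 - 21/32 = (q - 3/4)*(q + 1/4)*(q + 1/2)*(q + 7)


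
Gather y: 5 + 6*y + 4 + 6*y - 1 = 12*y + 8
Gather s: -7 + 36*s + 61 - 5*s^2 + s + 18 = -5*s^2 + 37*s + 72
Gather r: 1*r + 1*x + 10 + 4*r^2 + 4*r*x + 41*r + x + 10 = 4*r^2 + r*(4*x + 42) + 2*x + 20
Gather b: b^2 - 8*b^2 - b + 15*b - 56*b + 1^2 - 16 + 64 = -7*b^2 - 42*b + 49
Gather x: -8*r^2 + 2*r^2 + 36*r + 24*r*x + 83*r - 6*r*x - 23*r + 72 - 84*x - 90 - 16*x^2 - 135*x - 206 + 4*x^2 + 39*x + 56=-6*r^2 + 96*r - 12*x^2 + x*(18*r - 180) - 168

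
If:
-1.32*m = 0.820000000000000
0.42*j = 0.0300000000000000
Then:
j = 0.07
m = -0.62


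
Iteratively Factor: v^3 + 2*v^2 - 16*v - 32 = (v - 4)*(v^2 + 6*v + 8) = (v - 4)*(v + 4)*(v + 2)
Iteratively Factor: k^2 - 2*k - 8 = (k + 2)*(k - 4)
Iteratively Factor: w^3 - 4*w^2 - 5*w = (w)*(w^2 - 4*w - 5) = w*(w - 5)*(w + 1)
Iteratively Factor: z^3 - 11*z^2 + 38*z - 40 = (z - 5)*(z^2 - 6*z + 8) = (z - 5)*(z - 2)*(z - 4)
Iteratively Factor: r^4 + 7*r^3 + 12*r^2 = (r + 4)*(r^3 + 3*r^2) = (r + 3)*(r + 4)*(r^2) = r*(r + 3)*(r + 4)*(r)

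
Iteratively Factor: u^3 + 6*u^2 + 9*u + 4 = (u + 1)*(u^2 + 5*u + 4) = (u + 1)^2*(u + 4)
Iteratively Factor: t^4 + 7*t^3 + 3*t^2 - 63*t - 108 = (t + 3)*(t^3 + 4*t^2 - 9*t - 36) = (t - 3)*(t + 3)*(t^2 + 7*t + 12) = (t - 3)*(t + 3)*(t + 4)*(t + 3)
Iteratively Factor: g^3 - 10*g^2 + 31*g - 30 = (g - 3)*(g^2 - 7*g + 10) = (g - 5)*(g - 3)*(g - 2)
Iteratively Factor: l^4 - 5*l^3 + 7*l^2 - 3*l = (l)*(l^3 - 5*l^2 + 7*l - 3) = l*(l - 3)*(l^2 - 2*l + 1) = l*(l - 3)*(l - 1)*(l - 1)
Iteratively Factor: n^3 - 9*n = (n)*(n^2 - 9) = n*(n + 3)*(n - 3)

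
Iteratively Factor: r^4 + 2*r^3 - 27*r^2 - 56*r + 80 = (r - 5)*(r^3 + 7*r^2 + 8*r - 16) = (r - 5)*(r - 1)*(r^2 + 8*r + 16) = (r - 5)*(r - 1)*(r + 4)*(r + 4)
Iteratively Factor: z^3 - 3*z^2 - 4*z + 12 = (z - 3)*(z^2 - 4) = (z - 3)*(z - 2)*(z + 2)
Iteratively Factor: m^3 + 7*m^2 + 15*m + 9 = (m + 3)*(m^2 + 4*m + 3) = (m + 1)*(m + 3)*(m + 3)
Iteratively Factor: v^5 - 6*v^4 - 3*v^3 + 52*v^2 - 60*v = (v - 2)*(v^4 - 4*v^3 - 11*v^2 + 30*v) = (v - 2)*(v + 3)*(v^3 - 7*v^2 + 10*v) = v*(v - 2)*(v + 3)*(v^2 - 7*v + 10) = v*(v - 5)*(v - 2)*(v + 3)*(v - 2)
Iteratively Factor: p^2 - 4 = (p + 2)*(p - 2)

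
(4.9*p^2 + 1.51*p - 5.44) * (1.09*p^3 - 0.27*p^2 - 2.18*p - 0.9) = 5.341*p^5 + 0.3229*p^4 - 17.0193*p^3 - 6.233*p^2 + 10.5002*p + 4.896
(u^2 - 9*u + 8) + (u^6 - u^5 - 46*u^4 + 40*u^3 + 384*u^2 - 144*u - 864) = u^6 - u^5 - 46*u^4 + 40*u^3 + 385*u^2 - 153*u - 856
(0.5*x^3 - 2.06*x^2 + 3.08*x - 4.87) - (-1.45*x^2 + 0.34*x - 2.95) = 0.5*x^3 - 0.61*x^2 + 2.74*x - 1.92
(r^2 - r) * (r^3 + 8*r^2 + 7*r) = r^5 + 7*r^4 - r^3 - 7*r^2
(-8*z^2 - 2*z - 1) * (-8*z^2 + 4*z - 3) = 64*z^4 - 16*z^3 + 24*z^2 + 2*z + 3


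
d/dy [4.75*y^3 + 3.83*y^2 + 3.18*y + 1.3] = 14.25*y^2 + 7.66*y + 3.18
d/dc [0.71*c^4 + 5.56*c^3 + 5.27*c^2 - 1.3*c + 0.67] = 2.84*c^3 + 16.68*c^2 + 10.54*c - 1.3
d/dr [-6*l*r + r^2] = -6*l + 2*r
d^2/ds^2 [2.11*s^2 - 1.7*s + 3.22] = 4.22000000000000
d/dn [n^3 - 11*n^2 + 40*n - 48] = 3*n^2 - 22*n + 40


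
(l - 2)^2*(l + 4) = l^3 - 12*l + 16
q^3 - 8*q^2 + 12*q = q*(q - 6)*(q - 2)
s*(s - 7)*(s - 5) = s^3 - 12*s^2 + 35*s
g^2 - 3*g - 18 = (g - 6)*(g + 3)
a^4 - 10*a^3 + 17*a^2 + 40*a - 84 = (a - 7)*(a - 3)*(a - 2)*(a + 2)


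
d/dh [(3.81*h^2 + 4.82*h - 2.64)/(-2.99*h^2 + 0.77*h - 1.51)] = (17.3455*h^2 - 27.2934*h - 5.2454)/(8.9401*h^4 - 4.6046*h^3 + 9.6227*h^2 - 2.3254*h + 2.2801)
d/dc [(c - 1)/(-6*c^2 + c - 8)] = (-6*c^2 + c + (c - 1)*(12*c - 1) - 8)/(6*c^2 - c + 8)^2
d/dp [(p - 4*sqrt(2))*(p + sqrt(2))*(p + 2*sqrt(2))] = 3*p^2 - 2*sqrt(2)*p - 20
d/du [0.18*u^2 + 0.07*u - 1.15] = 0.36*u + 0.07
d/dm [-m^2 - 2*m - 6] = -2*m - 2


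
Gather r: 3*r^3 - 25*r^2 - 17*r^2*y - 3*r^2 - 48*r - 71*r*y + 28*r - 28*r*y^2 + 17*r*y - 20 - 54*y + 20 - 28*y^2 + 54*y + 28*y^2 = 3*r^3 + r^2*(-17*y - 28) + r*(-28*y^2 - 54*y - 20)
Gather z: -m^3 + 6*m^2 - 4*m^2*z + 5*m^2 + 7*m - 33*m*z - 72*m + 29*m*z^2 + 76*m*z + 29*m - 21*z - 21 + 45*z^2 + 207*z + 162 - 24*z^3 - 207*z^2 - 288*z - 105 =-m^3 + 11*m^2 - 36*m - 24*z^3 + z^2*(29*m - 162) + z*(-4*m^2 + 43*m - 102) + 36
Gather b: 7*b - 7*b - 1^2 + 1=0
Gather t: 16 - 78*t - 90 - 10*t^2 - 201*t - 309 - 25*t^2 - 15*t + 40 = -35*t^2 - 294*t - 343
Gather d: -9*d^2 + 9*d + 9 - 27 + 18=-9*d^2 + 9*d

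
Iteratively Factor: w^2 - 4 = (w - 2)*(w + 2)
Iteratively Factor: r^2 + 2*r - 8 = (r + 4)*(r - 2)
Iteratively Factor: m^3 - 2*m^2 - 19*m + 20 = (m + 4)*(m^2 - 6*m + 5) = (m - 5)*(m + 4)*(m - 1)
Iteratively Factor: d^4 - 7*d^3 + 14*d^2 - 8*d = (d - 2)*(d^3 - 5*d^2 + 4*d) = d*(d - 2)*(d^2 - 5*d + 4) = d*(d - 2)*(d - 1)*(d - 4)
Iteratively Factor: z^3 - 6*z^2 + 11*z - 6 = (z - 3)*(z^2 - 3*z + 2) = (z - 3)*(z - 1)*(z - 2)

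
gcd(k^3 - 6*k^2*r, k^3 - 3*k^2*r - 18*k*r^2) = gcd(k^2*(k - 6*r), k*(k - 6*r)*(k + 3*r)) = -k^2 + 6*k*r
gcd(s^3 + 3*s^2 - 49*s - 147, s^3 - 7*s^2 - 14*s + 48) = s + 3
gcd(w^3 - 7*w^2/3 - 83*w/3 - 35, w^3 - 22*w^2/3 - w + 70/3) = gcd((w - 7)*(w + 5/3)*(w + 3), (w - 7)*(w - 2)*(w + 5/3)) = w^2 - 16*w/3 - 35/3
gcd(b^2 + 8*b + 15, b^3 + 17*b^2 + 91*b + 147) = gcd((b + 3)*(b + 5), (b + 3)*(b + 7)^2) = b + 3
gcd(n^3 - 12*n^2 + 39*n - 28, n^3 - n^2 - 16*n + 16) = n^2 - 5*n + 4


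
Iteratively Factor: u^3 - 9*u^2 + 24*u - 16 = (u - 4)*(u^2 - 5*u + 4) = (u - 4)^2*(u - 1)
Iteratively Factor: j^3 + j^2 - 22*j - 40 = (j + 4)*(j^2 - 3*j - 10) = (j - 5)*(j + 4)*(j + 2)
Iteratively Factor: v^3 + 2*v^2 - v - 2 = (v + 1)*(v^2 + v - 2) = (v - 1)*(v + 1)*(v + 2)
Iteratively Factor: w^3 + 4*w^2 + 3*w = (w + 3)*(w^2 + w) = (w + 1)*(w + 3)*(w)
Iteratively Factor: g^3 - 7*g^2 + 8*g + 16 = (g + 1)*(g^2 - 8*g + 16) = (g - 4)*(g + 1)*(g - 4)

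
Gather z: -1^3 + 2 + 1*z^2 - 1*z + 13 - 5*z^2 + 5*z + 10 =-4*z^2 + 4*z + 24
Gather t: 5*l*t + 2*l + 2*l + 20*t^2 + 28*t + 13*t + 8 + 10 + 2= 4*l + 20*t^2 + t*(5*l + 41) + 20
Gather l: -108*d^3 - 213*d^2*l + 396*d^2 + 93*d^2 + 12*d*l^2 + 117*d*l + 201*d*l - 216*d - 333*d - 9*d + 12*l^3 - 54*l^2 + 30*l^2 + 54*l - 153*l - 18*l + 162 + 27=-108*d^3 + 489*d^2 - 558*d + 12*l^3 + l^2*(12*d - 24) + l*(-213*d^2 + 318*d - 117) + 189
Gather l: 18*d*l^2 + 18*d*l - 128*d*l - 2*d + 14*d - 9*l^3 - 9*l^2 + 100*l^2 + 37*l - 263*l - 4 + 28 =12*d - 9*l^3 + l^2*(18*d + 91) + l*(-110*d - 226) + 24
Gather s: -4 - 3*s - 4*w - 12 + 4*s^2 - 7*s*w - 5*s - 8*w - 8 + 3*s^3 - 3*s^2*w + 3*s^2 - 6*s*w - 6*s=3*s^3 + s^2*(7 - 3*w) + s*(-13*w - 14) - 12*w - 24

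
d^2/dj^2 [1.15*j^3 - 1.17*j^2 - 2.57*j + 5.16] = 6.9*j - 2.34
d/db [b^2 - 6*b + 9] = 2*b - 6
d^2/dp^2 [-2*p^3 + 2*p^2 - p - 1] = 4 - 12*p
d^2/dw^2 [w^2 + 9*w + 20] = 2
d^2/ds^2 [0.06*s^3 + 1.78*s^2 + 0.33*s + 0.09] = 0.36*s + 3.56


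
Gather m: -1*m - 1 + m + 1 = 0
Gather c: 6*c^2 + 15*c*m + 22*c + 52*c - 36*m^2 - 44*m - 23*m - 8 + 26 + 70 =6*c^2 + c*(15*m + 74) - 36*m^2 - 67*m + 88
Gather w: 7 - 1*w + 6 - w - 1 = 12 - 2*w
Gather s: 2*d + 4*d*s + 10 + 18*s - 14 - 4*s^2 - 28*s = 2*d - 4*s^2 + s*(4*d - 10) - 4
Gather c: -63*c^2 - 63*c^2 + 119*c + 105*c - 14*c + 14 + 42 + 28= -126*c^2 + 210*c + 84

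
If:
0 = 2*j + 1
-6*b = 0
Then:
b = 0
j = -1/2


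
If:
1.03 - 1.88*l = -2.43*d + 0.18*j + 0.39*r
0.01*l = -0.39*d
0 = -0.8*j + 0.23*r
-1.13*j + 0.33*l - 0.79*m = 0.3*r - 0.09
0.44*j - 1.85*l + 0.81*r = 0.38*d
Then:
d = -0.01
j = 0.21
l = 0.37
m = -0.30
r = 0.72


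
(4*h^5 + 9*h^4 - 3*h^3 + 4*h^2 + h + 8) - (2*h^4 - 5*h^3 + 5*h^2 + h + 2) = 4*h^5 + 7*h^4 + 2*h^3 - h^2 + 6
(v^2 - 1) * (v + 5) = v^3 + 5*v^2 - v - 5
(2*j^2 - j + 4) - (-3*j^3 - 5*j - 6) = 3*j^3 + 2*j^2 + 4*j + 10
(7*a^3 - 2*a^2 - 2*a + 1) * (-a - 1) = -7*a^4 - 5*a^3 + 4*a^2 + a - 1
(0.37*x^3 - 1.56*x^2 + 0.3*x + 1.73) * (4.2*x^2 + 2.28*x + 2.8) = 1.554*x^5 - 5.7084*x^4 - 1.2608*x^3 + 3.582*x^2 + 4.7844*x + 4.844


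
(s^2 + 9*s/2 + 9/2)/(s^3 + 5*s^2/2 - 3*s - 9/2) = (2*s + 3)/(2*s^2 - s - 3)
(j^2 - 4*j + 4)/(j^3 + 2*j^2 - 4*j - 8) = (j - 2)/(j^2 + 4*j + 4)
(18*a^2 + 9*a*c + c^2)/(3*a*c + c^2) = (6*a + c)/c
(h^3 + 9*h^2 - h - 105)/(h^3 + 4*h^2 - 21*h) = (h + 5)/h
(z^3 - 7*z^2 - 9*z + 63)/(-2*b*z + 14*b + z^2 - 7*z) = (z^2 - 9)/(-2*b + z)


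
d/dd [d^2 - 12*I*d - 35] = 2*d - 12*I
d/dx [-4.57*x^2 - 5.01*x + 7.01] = -9.14*x - 5.01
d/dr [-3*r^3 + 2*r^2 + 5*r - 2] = -9*r^2 + 4*r + 5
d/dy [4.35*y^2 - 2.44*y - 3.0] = 8.7*y - 2.44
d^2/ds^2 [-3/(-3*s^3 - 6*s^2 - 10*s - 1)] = 6*(-3*(3*s + 2)*(3*s^3 + 6*s^2 + 10*s + 1) + (9*s^2 + 12*s + 10)^2)/(3*s^3 + 6*s^2 + 10*s + 1)^3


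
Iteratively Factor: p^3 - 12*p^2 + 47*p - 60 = (p - 4)*(p^2 - 8*p + 15) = (p - 5)*(p - 4)*(p - 3)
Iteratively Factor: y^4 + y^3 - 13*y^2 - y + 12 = (y - 3)*(y^3 + 4*y^2 - y - 4) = (y - 3)*(y + 1)*(y^2 + 3*y - 4) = (y - 3)*(y - 1)*(y + 1)*(y + 4)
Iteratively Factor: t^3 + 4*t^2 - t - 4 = (t - 1)*(t^2 + 5*t + 4) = (t - 1)*(t + 4)*(t + 1)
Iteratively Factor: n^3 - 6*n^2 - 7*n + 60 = (n - 5)*(n^2 - n - 12) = (n - 5)*(n + 3)*(n - 4)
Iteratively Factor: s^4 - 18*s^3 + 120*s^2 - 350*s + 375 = (s - 3)*(s^3 - 15*s^2 + 75*s - 125) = (s - 5)*(s - 3)*(s^2 - 10*s + 25) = (s - 5)^2*(s - 3)*(s - 5)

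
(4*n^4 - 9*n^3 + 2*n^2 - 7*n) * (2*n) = 8*n^5 - 18*n^4 + 4*n^3 - 14*n^2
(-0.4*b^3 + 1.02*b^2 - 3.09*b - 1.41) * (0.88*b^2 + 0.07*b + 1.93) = -0.352*b^5 + 0.8696*b^4 - 3.4198*b^3 + 0.5115*b^2 - 6.0624*b - 2.7213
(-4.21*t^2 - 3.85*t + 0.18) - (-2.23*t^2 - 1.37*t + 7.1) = -1.98*t^2 - 2.48*t - 6.92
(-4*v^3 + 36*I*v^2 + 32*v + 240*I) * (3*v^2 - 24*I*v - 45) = -12*v^5 + 204*I*v^4 + 1140*v^3 - 1668*I*v^2 + 4320*v - 10800*I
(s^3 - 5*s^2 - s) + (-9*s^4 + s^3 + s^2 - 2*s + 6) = -9*s^4 + 2*s^3 - 4*s^2 - 3*s + 6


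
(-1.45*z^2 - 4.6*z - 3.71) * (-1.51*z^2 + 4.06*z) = 2.1895*z^4 + 1.059*z^3 - 13.0739*z^2 - 15.0626*z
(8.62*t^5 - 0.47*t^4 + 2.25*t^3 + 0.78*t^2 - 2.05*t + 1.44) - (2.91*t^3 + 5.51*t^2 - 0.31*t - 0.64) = 8.62*t^5 - 0.47*t^4 - 0.66*t^3 - 4.73*t^2 - 1.74*t + 2.08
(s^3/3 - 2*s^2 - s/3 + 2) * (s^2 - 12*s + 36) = s^5/3 - 6*s^4 + 107*s^3/3 - 66*s^2 - 36*s + 72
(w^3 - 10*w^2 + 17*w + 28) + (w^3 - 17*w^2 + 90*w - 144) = 2*w^3 - 27*w^2 + 107*w - 116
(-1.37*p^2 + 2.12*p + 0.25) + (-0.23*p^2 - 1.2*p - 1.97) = -1.6*p^2 + 0.92*p - 1.72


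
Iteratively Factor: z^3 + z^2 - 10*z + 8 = (z - 2)*(z^2 + 3*z - 4) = (z - 2)*(z - 1)*(z + 4)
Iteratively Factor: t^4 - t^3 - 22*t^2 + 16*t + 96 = (t + 2)*(t^3 - 3*t^2 - 16*t + 48) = (t - 3)*(t + 2)*(t^2 - 16) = (t - 4)*(t - 3)*(t + 2)*(t + 4)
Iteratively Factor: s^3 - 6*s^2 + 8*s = (s - 4)*(s^2 - 2*s) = (s - 4)*(s - 2)*(s)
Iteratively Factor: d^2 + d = (d + 1)*(d)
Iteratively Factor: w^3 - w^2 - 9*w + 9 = (w - 1)*(w^2 - 9) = (w - 3)*(w - 1)*(w + 3)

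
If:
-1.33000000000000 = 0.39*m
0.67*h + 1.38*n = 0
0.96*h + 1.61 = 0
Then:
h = -1.68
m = -3.41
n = 0.81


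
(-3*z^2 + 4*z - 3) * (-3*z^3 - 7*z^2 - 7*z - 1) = 9*z^5 + 9*z^4 + 2*z^3 - 4*z^2 + 17*z + 3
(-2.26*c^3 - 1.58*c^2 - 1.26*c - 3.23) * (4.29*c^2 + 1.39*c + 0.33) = -9.6954*c^5 - 9.9196*c^4 - 8.3474*c^3 - 16.1295*c^2 - 4.9055*c - 1.0659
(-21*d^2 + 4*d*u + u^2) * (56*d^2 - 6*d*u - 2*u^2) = -1176*d^4 + 350*d^3*u + 74*d^2*u^2 - 14*d*u^3 - 2*u^4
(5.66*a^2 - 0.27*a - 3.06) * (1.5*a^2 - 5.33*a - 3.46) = 8.49*a^4 - 30.5728*a^3 - 22.7345*a^2 + 17.244*a + 10.5876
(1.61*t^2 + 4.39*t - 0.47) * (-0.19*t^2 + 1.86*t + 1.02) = -0.3059*t^4 + 2.1605*t^3 + 9.8969*t^2 + 3.6036*t - 0.4794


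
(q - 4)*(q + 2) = q^2 - 2*q - 8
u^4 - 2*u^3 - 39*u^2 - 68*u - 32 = (u - 8)*(u + 1)^2*(u + 4)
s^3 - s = s*(s - 1)*(s + 1)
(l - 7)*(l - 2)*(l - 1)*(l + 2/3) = l^4 - 28*l^3/3 + 49*l^2/3 + 4*l/3 - 28/3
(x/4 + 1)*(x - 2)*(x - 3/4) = x^3/4 + 5*x^2/16 - 19*x/8 + 3/2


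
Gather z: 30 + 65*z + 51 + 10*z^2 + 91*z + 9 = 10*z^2 + 156*z + 90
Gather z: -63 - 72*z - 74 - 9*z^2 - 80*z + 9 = -9*z^2 - 152*z - 128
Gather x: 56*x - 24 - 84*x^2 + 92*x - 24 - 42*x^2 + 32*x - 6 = -126*x^2 + 180*x - 54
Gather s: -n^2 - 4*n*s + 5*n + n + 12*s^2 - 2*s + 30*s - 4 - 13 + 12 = -n^2 + 6*n + 12*s^2 + s*(28 - 4*n) - 5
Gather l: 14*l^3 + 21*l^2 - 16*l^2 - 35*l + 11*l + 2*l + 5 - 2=14*l^3 + 5*l^2 - 22*l + 3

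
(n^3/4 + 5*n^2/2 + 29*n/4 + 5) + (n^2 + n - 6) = n^3/4 + 7*n^2/2 + 33*n/4 - 1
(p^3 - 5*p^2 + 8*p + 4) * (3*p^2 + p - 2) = 3*p^5 - 14*p^4 + 17*p^3 + 30*p^2 - 12*p - 8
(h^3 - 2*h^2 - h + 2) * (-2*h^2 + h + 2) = -2*h^5 + 5*h^4 + 2*h^3 - 9*h^2 + 4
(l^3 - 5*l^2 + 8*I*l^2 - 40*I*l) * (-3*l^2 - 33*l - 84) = -3*l^5 - 18*l^4 - 24*I*l^4 + 81*l^3 - 144*I*l^3 + 420*l^2 + 648*I*l^2 + 3360*I*l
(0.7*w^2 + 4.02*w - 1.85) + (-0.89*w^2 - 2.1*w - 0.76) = -0.19*w^2 + 1.92*w - 2.61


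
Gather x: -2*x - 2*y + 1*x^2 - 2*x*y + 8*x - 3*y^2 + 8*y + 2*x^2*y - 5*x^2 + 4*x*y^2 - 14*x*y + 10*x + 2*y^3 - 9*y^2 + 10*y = x^2*(2*y - 4) + x*(4*y^2 - 16*y + 16) + 2*y^3 - 12*y^2 + 16*y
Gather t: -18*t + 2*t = -16*t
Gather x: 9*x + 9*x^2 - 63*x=9*x^2 - 54*x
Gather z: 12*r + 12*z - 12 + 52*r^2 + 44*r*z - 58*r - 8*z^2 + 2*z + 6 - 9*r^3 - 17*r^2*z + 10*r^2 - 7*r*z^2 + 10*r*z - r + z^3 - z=-9*r^3 + 62*r^2 - 47*r + z^3 + z^2*(-7*r - 8) + z*(-17*r^2 + 54*r + 13) - 6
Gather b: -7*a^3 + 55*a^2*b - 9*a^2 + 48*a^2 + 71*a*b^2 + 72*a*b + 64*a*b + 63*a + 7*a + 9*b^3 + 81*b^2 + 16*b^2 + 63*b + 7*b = -7*a^3 + 39*a^2 + 70*a + 9*b^3 + b^2*(71*a + 97) + b*(55*a^2 + 136*a + 70)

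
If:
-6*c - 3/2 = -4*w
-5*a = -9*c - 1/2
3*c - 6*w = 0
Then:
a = -23/40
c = -3/8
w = -3/16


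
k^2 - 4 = (k - 2)*(k + 2)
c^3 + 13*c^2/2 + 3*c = c*(c + 1/2)*(c + 6)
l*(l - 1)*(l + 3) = l^3 + 2*l^2 - 3*l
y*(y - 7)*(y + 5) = y^3 - 2*y^2 - 35*y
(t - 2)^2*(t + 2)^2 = t^4 - 8*t^2 + 16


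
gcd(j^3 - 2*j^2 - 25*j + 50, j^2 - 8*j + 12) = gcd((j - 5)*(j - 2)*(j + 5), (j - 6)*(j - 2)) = j - 2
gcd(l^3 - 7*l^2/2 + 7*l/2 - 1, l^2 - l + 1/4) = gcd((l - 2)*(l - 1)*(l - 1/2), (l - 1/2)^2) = l - 1/2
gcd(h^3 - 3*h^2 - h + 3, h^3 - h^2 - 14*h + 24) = h - 3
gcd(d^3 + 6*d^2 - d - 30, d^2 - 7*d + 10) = d - 2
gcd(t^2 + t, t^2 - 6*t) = t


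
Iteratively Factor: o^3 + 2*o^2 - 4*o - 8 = (o + 2)*(o^2 - 4) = (o - 2)*(o + 2)*(o + 2)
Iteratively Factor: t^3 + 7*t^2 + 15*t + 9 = (t + 3)*(t^2 + 4*t + 3) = (t + 1)*(t + 3)*(t + 3)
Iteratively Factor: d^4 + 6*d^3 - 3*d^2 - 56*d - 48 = (d + 4)*(d^3 + 2*d^2 - 11*d - 12) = (d + 1)*(d + 4)*(d^2 + d - 12) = (d - 3)*(d + 1)*(d + 4)*(d + 4)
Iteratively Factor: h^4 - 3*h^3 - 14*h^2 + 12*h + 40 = (h - 2)*(h^3 - h^2 - 16*h - 20) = (h - 5)*(h - 2)*(h^2 + 4*h + 4) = (h - 5)*(h - 2)*(h + 2)*(h + 2)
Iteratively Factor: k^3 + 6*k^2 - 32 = (k + 4)*(k^2 + 2*k - 8) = (k - 2)*(k + 4)*(k + 4)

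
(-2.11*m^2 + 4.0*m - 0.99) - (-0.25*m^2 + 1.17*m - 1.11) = -1.86*m^2 + 2.83*m + 0.12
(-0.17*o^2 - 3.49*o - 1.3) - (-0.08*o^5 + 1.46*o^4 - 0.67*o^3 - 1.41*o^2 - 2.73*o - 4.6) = 0.08*o^5 - 1.46*o^4 + 0.67*o^3 + 1.24*o^2 - 0.76*o + 3.3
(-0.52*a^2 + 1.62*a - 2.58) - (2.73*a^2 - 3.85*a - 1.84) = -3.25*a^2 + 5.47*a - 0.74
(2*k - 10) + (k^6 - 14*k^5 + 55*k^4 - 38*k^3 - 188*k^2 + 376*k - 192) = k^6 - 14*k^5 + 55*k^4 - 38*k^3 - 188*k^2 + 378*k - 202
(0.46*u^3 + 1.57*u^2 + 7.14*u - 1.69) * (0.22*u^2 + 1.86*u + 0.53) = 0.1012*u^5 + 1.201*u^4 + 4.7348*u^3 + 13.7407*u^2 + 0.6408*u - 0.8957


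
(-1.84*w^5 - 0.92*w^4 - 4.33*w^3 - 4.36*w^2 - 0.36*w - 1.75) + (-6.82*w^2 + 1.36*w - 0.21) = -1.84*w^5 - 0.92*w^4 - 4.33*w^3 - 11.18*w^2 + 1.0*w - 1.96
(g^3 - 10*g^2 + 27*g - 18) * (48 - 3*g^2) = -3*g^5 + 30*g^4 - 33*g^3 - 426*g^2 + 1296*g - 864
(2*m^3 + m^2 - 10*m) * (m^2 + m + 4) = 2*m^5 + 3*m^4 - m^3 - 6*m^2 - 40*m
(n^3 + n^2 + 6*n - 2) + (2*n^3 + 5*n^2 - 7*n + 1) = 3*n^3 + 6*n^2 - n - 1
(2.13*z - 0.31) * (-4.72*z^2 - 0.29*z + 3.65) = -10.0536*z^3 + 0.8455*z^2 + 7.8644*z - 1.1315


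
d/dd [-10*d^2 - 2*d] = -20*d - 2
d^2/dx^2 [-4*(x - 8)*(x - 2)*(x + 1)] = 72 - 24*x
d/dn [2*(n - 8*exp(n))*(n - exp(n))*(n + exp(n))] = -16*n^2*exp(n) + 6*n^2 - 4*n*exp(2*n) - 32*n*exp(n) + 48*exp(3*n) - 2*exp(2*n)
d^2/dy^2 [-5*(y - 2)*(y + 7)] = -10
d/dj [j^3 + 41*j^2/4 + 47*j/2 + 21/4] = 3*j^2 + 41*j/2 + 47/2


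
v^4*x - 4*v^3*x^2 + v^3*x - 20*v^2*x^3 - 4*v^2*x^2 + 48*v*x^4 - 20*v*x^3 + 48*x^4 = (v - 6*x)*(v - 2*x)*(v + 4*x)*(v*x + x)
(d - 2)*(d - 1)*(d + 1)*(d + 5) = d^4 + 3*d^3 - 11*d^2 - 3*d + 10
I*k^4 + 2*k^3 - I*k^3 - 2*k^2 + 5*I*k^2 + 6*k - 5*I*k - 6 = (k - 3*I)*(k - I)*(k + 2*I)*(I*k - I)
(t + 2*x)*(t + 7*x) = t^2 + 9*t*x + 14*x^2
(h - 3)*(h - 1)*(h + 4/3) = h^3 - 8*h^2/3 - 7*h/3 + 4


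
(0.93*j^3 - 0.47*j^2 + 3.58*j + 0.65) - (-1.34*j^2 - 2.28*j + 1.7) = 0.93*j^3 + 0.87*j^2 + 5.86*j - 1.05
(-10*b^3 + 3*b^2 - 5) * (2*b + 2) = -20*b^4 - 14*b^3 + 6*b^2 - 10*b - 10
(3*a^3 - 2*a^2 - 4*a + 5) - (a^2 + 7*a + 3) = 3*a^3 - 3*a^2 - 11*a + 2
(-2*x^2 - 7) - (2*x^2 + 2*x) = -4*x^2 - 2*x - 7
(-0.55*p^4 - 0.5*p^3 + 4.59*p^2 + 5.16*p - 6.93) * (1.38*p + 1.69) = -0.759*p^5 - 1.6195*p^4 + 5.4892*p^3 + 14.8779*p^2 - 0.843*p - 11.7117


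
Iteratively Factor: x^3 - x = (x - 1)*(x^2 + x) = (x - 1)*(x + 1)*(x)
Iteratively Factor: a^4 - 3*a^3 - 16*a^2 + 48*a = (a + 4)*(a^3 - 7*a^2 + 12*a) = (a - 3)*(a + 4)*(a^2 - 4*a) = a*(a - 3)*(a + 4)*(a - 4)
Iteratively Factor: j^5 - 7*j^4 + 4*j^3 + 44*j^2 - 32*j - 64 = (j - 4)*(j^4 - 3*j^3 - 8*j^2 + 12*j + 16) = (j - 4)*(j + 2)*(j^3 - 5*j^2 + 2*j + 8) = (j - 4)*(j - 2)*(j + 2)*(j^2 - 3*j - 4) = (j - 4)^2*(j - 2)*(j + 2)*(j + 1)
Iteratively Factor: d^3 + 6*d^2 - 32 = (d + 4)*(d^2 + 2*d - 8) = (d - 2)*(d + 4)*(d + 4)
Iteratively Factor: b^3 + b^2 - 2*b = (b + 2)*(b^2 - b) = b*(b + 2)*(b - 1)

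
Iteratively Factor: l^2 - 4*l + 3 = (l - 1)*(l - 3)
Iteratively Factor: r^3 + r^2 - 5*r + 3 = (r + 3)*(r^2 - 2*r + 1) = (r - 1)*(r + 3)*(r - 1)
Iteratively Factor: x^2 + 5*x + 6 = (x + 3)*(x + 2)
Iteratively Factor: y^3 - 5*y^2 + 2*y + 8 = (y + 1)*(y^2 - 6*y + 8) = (y - 4)*(y + 1)*(y - 2)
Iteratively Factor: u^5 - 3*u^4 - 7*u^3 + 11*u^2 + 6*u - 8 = (u - 1)*(u^4 - 2*u^3 - 9*u^2 + 2*u + 8) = (u - 1)*(u + 2)*(u^3 - 4*u^2 - u + 4) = (u - 1)^2*(u + 2)*(u^2 - 3*u - 4) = (u - 4)*(u - 1)^2*(u + 2)*(u + 1)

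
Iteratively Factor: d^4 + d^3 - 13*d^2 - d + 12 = (d - 3)*(d^3 + 4*d^2 - d - 4) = (d - 3)*(d + 1)*(d^2 + 3*d - 4) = (d - 3)*(d + 1)*(d + 4)*(d - 1)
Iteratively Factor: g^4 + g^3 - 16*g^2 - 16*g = (g)*(g^3 + g^2 - 16*g - 16) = g*(g - 4)*(g^2 + 5*g + 4) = g*(g - 4)*(g + 4)*(g + 1)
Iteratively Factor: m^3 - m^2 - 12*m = (m)*(m^2 - m - 12) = m*(m - 4)*(m + 3)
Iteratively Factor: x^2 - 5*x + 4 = (x - 4)*(x - 1)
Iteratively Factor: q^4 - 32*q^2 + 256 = (q - 4)*(q^3 + 4*q^2 - 16*q - 64) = (q - 4)*(q + 4)*(q^2 - 16) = (q - 4)^2*(q + 4)*(q + 4)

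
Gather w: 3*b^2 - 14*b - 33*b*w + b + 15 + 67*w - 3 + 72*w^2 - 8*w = 3*b^2 - 13*b + 72*w^2 + w*(59 - 33*b) + 12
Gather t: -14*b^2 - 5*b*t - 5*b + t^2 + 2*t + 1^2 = -14*b^2 - 5*b + t^2 + t*(2 - 5*b) + 1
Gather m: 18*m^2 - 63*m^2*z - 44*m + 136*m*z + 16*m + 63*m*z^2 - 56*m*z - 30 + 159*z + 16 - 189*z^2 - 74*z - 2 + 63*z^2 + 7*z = m^2*(18 - 63*z) + m*(63*z^2 + 80*z - 28) - 126*z^2 + 92*z - 16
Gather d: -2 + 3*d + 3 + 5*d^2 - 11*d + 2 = 5*d^2 - 8*d + 3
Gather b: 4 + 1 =5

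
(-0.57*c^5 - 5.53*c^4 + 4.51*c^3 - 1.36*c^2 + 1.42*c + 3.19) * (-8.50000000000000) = 4.845*c^5 + 47.005*c^4 - 38.335*c^3 + 11.56*c^2 - 12.07*c - 27.115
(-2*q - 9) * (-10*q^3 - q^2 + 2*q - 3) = 20*q^4 + 92*q^3 + 5*q^2 - 12*q + 27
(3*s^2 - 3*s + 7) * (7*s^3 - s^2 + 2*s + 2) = 21*s^5 - 24*s^4 + 58*s^3 - 7*s^2 + 8*s + 14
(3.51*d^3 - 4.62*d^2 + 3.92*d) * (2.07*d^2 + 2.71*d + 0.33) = 7.2657*d^5 - 0.0513000000000012*d^4 - 3.2475*d^3 + 9.0986*d^2 + 1.2936*d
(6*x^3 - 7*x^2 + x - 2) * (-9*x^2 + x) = -54*x^5 + 69*x^4 - 16*x^3 + 19*x^2 - 2*x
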